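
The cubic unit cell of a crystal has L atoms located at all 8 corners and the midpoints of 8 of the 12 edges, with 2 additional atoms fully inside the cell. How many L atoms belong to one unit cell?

5

Corner atoms are shared by 8 cells (1/8 each), edge atoms by 4 (1/4 each), interior atoms are unshared.
Net atoms = 8 × 1/8 + 8 × 1/4 + 2 = 1 + 2 + 2 = 5.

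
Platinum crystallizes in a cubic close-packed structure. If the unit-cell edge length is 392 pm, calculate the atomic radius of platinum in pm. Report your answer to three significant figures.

139 pm

In an FCC lattice, atoms touch along the face diagonal, so √2·a = 4r.
r = √2·a/4 = 1.4142 × 392 / 4 = 139 pm.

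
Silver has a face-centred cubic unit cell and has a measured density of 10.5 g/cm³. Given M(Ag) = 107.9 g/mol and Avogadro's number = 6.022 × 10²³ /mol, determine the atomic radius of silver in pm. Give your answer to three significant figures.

For an FCC cell (Z = 4), a³ = Z·M/(N_A·ρ) = 4 × 107.9 / (6.022 × 10²³ × 10.50) = 6.826 × 10^-23 cm³, so a = 4.087 × 10^-8 cm = 408.7 pm.
Atoms touch along the face diagonal, so √2·a = 4r, so r = 0.3536 × a = 144 pm.

144 pm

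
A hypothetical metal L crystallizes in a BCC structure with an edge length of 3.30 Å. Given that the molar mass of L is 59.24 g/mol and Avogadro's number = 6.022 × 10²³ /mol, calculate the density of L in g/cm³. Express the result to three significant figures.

5.47 g/cm³

A BCC unit cell contains Z = 2 atoms.
Cell volume: a³ = (3.30 Å)³ = (3.300 × 10^-8 cm)³ = 3.594 × 10^-23 cm³.
ρ = Z·M/(N_A·a³) = 2 × 59.24 / (6.022 × 10²³ × 3.594 × 10^-23) = 5.475 g/cm³.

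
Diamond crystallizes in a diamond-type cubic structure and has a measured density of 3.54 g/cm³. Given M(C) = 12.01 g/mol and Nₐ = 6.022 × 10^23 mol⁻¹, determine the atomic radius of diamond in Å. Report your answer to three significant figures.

For a diamond cubic cell (Z = 8), a³ = Z·M/(N_A·ρ) = 8 × 12.01 / (6.022 × 10²³ × 3.540) = 4.507 × 10^-23 cm³, so a = 3.559 × 10^-8 cm = 3.559 Å.
Nearest neighbors lie along the body diagonal with √3·a = 8r, so r = 0.2165 × a = 0.770 Å.

0.770 Å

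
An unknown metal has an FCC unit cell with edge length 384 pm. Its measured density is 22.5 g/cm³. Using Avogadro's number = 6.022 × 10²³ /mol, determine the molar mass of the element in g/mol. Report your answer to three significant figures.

An FCC cell has Z = 4 atoms; a = 3.840 × 10^-8 cm.
M = ρ·N_A·a³/Z = 22.5 × 6.022 × 10²³ × 5.662 × 10^-23 / 4 = 192 g/mol.

192 g/mol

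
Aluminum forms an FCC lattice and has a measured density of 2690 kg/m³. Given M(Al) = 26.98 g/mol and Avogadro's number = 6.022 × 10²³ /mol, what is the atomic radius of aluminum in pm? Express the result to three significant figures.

For an FCC cell (Z = 4), a³ = Z·M/(N_A·ρ) = 4 × 26.98 / (6.022 × 10²³ × 2.690) = 6.662 × 10^-23 cm³, so a = 4.054 × 10^-8 cm = 405.4 pm.
Atoms touch along the face diagonal, so √2·a = 4r, so r = 0.3536 × a = 143 pm.

143 pm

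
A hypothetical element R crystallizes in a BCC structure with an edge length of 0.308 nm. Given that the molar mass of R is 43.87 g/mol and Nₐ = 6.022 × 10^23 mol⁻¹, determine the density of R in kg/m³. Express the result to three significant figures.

A BCC unit cell contains Z = 2 atoms.
Cell volume: a³ = (0.308 nm)³ = (3.080 × 10^-8 cm)³ = 2.922 × 10^-23 cm³.
ρ = Z·M/(N_A·a³) = 2 × 43.87 / (6.022 × 10²³ × 2.922 × 10^-23) = 4.987 g/cm³ = 4990 kg/m³.

4990 kg/m³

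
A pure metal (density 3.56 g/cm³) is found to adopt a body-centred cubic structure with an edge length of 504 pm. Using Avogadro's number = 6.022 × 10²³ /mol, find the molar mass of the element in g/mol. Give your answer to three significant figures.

137 g/mol

A BCC cell has Z = 2 atoms; a = 5.040 × 10^-8 cm.
M = ρ·N_A·a³/Z = 3.56 × 6.022 × 10²³ × 1.280 × 10^-22 / 2 = 137 g/mol.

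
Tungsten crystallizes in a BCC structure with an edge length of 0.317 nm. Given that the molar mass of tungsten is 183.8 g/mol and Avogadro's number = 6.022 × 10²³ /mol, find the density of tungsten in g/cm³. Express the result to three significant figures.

19.2 g/cm³

A BCC unit cell contains Z = 2 atoms.
Cell volume: a³ = (0.317 nm)³ = (3.170 × 10^-8 cm)³ = 3.186 × 10^-23 cm³.
ρ = Z·M/(N_A·a³) = 2 × 183.8 / (6.022 × 10²³ × 3.186 × 10^-23) = 19.16 g/cm³.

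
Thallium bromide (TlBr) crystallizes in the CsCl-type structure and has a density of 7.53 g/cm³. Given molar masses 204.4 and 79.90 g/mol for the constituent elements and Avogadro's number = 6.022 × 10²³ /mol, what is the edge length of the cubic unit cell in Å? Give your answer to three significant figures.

M(TlBr) = 284.3 g/mol; Z = 1 formula unit per cell.
a³ = Z·M/(N_A·ρ) = 1 × 284.3 / (6.022 × 10²³ × 7.53) = 6.270 × 10^-23 cm³, so a = 3.973 × 10^-8 cm = 3.97 Å.

3.97 Å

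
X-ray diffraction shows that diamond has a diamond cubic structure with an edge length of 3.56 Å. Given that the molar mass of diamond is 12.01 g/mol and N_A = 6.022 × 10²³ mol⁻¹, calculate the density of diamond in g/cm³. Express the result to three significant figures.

A diamond cubic unit cell contains Z = 8 atoms.
Cell volume: a³ = (3.56 Å)³ = (3.560 × 10^-8 cm)³ = 4.512 × 10^-23 cm³.
ρ = Z·M/(N_A·a³) = 8 × 12.01 / (6.022 × 10²³ × 4.512 × 10^-23) = 3.536 g/cm³.

3.54 g/cm³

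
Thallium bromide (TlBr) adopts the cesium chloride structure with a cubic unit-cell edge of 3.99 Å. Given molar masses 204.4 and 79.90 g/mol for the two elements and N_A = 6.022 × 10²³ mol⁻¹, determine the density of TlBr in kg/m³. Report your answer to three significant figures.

7430 kg/m³

The cesium chloride structure contains Z = 1 formula unit per cell; M(TlBr) = 204.4 + 79.90 = 284.3 g/mol.
a³ = (3.990 × 10^-8 cm)³ = 6.352 × 10^-23 cm³.
ρ = 1 × 284.3 / (6.022 × 10²³ × 6.352 × 10^-23) = 7.432 g/cm³ = 7430 kg/m³.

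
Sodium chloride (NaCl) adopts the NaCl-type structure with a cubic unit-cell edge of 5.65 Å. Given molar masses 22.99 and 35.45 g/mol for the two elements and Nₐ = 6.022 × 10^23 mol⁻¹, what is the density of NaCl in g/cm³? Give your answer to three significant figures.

2.15 g/cm³

The NaCl-type structure contains Z = 4 formula units per cell; M(NaCl) = 22.99 + 35.45 = 58.44 g/mol.
a³ = (5.650 × 10^-8 cm)³ = 1.804 × 10^-22 cm³.
ρ = 4 × 58.44 / (6.022 × 10²³ × 1.804 × 10^-22) = 2.152 g/cm³.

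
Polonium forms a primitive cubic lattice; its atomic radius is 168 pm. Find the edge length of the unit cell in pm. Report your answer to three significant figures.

In a simple cubic lattice, atoms touch along the cell edge, so a = 2r.
a = 2r = 2 × 168 = 336 pm.

336 pm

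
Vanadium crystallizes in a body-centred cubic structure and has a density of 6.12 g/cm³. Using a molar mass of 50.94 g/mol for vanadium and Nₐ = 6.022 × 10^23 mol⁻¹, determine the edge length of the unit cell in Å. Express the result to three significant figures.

3.02 Å

With Z = 2 atoms per BCC cell, a³ = Z·M/(N_A·ρ) = 2 × 50.94 / (6.022 × 10²³ × 6.120 g/cm³) = 2.764 × 10^-23 cm³.
a = (2.764 × 10^-23)^(1/3) = 3.024 × 10^-8 cm = 3.02 Å.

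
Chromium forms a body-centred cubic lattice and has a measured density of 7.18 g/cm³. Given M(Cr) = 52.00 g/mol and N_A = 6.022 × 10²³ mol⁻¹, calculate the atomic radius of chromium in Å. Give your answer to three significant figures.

For a BCC cell (Z = 2), a³ = Z·M/(N_A·ρ) = 2 × 52.00 / (6.022 × 10²³ × 7.180) = 2.405 × 10^-23 cm³, so a = 2.887 × 10^-8 cm = 2.887 Å.
Atoms touch along the body diagonal, so √3·a = 4r, so r = 0.4330 × a = 1.25 Å.

1.25 Å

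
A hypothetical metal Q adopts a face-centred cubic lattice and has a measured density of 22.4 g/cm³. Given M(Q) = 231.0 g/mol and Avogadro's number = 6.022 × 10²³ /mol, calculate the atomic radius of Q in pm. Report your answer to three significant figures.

For an FCC cell (Z = 4), a³ = Z·M/(N_A·ρ) = 4 × 231.0 / (6.022 × 10²³ × 22.40) = 6.850 × 10^-23 cm³, so a = 4.092 × 10^-8 cm = 409.2 pm.
Atoms touch along the face diagonal, so √2·a = 4r, so r = 0.3536 × a = 145 pm.

145 pm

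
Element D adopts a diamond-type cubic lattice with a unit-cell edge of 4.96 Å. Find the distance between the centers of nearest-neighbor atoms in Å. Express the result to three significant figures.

In a diamond cubic structure, nearest neighbors lie along the body diagonal with √3·a = 8r; the nearest-neighbor distance equals 2r = 0.4330·a.
d = 0.4330 × 4.96 = 2.15 Å.

2.15 Å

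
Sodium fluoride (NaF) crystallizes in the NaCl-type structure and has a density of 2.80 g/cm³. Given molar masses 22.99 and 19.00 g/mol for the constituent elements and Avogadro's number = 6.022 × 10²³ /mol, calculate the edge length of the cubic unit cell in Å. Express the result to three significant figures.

4.64 Å

M(NaF) = 41.99 g/mol; Z = 4 formula units per cell.
a³ = Z·M/(N_A·ρ) = 4 × 41.99 / (6.022 × 10²³ × 2.80) = 9.961 × 10^-23 cm³, so a = 4.636 × 10^-8 cm = 4.64 Å.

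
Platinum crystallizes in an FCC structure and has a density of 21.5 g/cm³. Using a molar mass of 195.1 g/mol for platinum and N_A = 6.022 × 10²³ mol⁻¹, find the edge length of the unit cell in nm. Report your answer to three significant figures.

0.392 nm

With Z = 4 atoms per FCC cell, a³ = Z·M/(N_A·ρ) = 4 × 195.1 / (6.022 × 10²³ × 21.50 g/cm³) = 6.028 × 10^-23 cm³.
a = (6.028 × 10^-23)^(1/3) = 3.921 × 10^-8 cm = 0.392 nm.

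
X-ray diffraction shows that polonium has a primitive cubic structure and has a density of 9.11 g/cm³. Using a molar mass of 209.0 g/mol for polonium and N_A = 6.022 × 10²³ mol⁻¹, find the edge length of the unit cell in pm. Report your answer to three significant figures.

With Z = 1 atom per simple cubic cell, a³ = Z·M/(N_A·ρ) = 1 × 209.0 / (6.022 × 10²³ × 9.110 g/cm³) = 3.810 × 10^-23 cm³.
a = (3.810 × 10^-23)^(1/3) = 3.365 × 10^-8 cm = 336 pm.

336 pm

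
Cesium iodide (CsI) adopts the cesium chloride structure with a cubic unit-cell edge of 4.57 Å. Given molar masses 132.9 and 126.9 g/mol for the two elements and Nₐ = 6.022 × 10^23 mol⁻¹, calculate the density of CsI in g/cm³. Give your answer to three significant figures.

The cesium chloride structure contains Z = 1 formula unit per cell; M(CsI) = 132.9 + 126.9 = 259.8 g/mol.
a³ = (4.570 × 10^-8 cm)³ = 9.544 × 10^-23 cm³.
ρ = 1 × 259.8 / (6.022 × 10²³ × 9.544 × 10^-23) = 4.520 g/cm³.

4.52 g/cm³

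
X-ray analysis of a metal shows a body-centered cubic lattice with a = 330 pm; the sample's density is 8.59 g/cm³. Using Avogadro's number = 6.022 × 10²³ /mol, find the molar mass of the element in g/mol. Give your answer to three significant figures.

A BCC cell has Z = 2 atoms; a = 3.300 × 10^-8 cm.
M = ρ·N_A·a³/Z = 8.59 × 6.022 × 10²³ × 3.594 × 10^-23 / 2 = 92.9 g/mol.

92.9 g/mol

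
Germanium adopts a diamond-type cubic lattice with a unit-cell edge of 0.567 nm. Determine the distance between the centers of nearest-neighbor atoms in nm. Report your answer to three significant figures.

0.246 nm

In a diamond cubic structure, nearest neighbors lie along the body diagonal with √3·a = 8r; the nearest-neighbor distance equals 2r = 0.4330·a.
d = 0.4330 × 0.567 = 0.246 nm.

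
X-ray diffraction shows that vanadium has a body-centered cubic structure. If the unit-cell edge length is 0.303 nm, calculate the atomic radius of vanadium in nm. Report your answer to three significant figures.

In a BCC lattice, atoms touch along the body diagonal, so √3·a = 4r.
r = √3·a/4 = 1.7321 × 0.303 / 4 = 0.131 nm.

0.131 nm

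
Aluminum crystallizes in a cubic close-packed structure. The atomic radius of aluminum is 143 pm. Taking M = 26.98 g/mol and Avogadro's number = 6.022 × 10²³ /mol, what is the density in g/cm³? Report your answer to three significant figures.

In an FCC lattice, atoms touch along the face diagonal, so √2·a = 4r, giving a = 404.5 pm = 4.045 × 10^-8 cm.
With Z = 4, ρ = Z·M/(N_A·a³) = 4 × 26.98 / (6.022 × 10²³ × 6.617 × 10^-23) = 2.708 g/cm³.

2.71 g/cm³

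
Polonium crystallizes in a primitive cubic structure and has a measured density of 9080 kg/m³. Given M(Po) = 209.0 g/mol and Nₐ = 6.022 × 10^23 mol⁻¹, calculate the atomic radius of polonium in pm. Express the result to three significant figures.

For a simple cubic cell (Z = 1), a³ = Z·M/(N_A·ρ) = 1 × 209.0 / (6.022 × 10²³ × 9.080) = 3.822 × 10^-23 cm³, so a = 3.369 × 10^-8 cm = 336.9 pm.
Atoms touch along the cell edge, so a = 2r, so r = 0.5000 × a = 168 pm.

168 pm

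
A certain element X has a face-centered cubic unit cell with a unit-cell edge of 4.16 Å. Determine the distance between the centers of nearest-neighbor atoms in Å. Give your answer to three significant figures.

2.94 Å

In an FCC structure, atoms touch along the face diagonal, so √2·a = 4r; the nearest-neighbor distance equals 2r = 0.7071·a.
d = 0.7071 × 4.16 = 2.94 Å.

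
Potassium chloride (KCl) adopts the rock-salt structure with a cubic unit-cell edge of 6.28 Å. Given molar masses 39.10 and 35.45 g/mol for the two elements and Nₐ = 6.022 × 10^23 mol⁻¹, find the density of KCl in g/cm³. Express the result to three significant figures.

The rock-salt structure contains Z = 4 formula units per cell; M(KCl) = 39.10 + 35.45 = 74.55 g/mol.
a³ = (6.280 × 10^-8 cm)³ = 2.477 × 10^-22 cm³.
ρ = 4 × 74.55 / (6.022 × 10²³ × 2.477 × 10^-22) = 1.999 g/cm³.

2.00 g/cm³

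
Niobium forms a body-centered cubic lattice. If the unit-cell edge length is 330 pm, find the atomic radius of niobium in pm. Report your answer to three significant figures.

143 pm

In a BCC lattice, atoms touch along the body diagonal, so √3·a = 4r.
r = √3·a/4 = 1.7321 × 330 / 4 = 143 pm.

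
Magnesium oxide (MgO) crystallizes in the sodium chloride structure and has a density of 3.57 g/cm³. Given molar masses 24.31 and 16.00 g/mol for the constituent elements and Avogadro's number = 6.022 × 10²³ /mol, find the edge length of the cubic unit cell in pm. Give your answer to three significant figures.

422 pm

M(MgO) = 40.31 g/mol; Z = 4 formula units per cell.
a³ = Z·M/(N_A·ρ) = 4 × 40.31 / (6.022 × 10²³ × 3.57) = 7.500 × 10^-23 cm³, so a = 4.217 × 10^-8 cm = 422 pm.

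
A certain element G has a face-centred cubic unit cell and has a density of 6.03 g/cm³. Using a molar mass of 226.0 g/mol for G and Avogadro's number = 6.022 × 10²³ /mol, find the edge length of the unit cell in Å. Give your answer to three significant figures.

6.29 Å

With Z = 4 atoms per FCC cell, a³ = Z·M/(N_A·ρ) = 4 × 226.0 / (6.022 × 10²³ × 6.030 g/cm³) = 2.489 × 10^-22 cm³.
a = (2.489 × 10^-22)^(1/3) = 6.291 × 10^-8 cm = 6.29 Å.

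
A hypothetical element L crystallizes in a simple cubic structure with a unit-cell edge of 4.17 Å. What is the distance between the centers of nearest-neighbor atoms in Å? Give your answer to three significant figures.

In a simple cubic structure, atoms touch along the cell edge, so a = 2r; the nearest-neighbor distance equals 2r = 1.000·a.
d = 1.000 × 4.17 = 4.17 Å.

4.17 Å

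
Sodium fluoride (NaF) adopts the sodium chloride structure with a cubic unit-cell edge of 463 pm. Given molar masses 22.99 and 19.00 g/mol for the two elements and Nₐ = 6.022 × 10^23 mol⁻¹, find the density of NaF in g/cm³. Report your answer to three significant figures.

2.81 g/cm³

The sodium chloride structure contains Z = 4 formula units per cell; M(NaF) = 22.99 + 19.00 = 41.99 g/mol.
a³ = (4.630 × 10^-8 cm)³ = 9.925 × 10^-23 cm³.
ρ = 4 × 41.99 / (6.022 × 10²³ × 9.925 × 10^-23) = 2.810 g/cm³.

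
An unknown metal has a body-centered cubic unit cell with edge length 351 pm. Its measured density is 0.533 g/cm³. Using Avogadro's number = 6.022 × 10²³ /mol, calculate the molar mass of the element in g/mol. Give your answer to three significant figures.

6.94 g/mol

A BCC cell has Z = 2 atoms; a = 3.510 × 10^-8 cm.
M = ρ·N_A·a³/Z = 0.533 × 6.022 × 10²³ × 4.324 × 10^-23 / 2 = 6.94 g/mol.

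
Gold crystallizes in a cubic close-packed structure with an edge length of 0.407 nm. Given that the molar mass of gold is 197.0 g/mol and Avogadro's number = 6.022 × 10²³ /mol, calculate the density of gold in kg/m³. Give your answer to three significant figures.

An FCC unit cell contains Z = 4 atoms.
Cell volume: a³ = (0.407 nm)³ = (4.070 × 10^-8 cm)³ = 6.742 × 10^-23 cm³.
ρ = Z·M/(N_A·a³) = 4 × 197.0 / (6.022 × 10²³ × 6.742 × 10^-23) = 19.41 g/cm³ = 19400 kg/m³.

19400 kg/m³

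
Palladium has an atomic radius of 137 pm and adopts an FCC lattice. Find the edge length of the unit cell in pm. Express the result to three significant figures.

387 pm

In an FCC lattice, atoms touch along the face diagonal, so √2·a = 4r.
a = 4r/√2 = 4 × 137 / 1.4142 = 387 pm.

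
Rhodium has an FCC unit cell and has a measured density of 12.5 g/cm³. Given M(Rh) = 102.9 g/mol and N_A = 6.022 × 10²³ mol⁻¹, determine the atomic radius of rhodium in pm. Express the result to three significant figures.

134 pm

For an FCC cell (Z = 4), a³ = Z·M/(N_A·ρ) = 4 × 102.9 / (6.022 × 10²³ × 12.50) = 5.468 × 10^-23 cm³, so a = 3.796 × 10^-8 cm = 379.6 pm.
Atoms touch along the face diagonal, so √2·a = 4r, so r = 0.3536 × a = 134 pm.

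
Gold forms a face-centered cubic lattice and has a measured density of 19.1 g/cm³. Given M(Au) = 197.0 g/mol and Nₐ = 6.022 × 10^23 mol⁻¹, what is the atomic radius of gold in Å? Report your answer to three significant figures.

1.45 Å

For an FCC cell (Z = 4), a³ = Z·M/(N_A·ρ) = 4 × 197.0 / (6.022 × 10²³ × 19.10) = 6.851 × 10^-23 cm³, so a = 4.092 × 10^-8 cm = 4.092 Å.
Atoms touch along the face diagonal, so √2·a = 4r, so r = 0.3536 × a = 1.45 Å.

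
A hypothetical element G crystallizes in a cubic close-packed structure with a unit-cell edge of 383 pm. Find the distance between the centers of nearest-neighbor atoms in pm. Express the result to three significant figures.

In an FCC structure, atoms touch along the face diagonal, so √2·a = 4r; the nearest-neighbor distance equals 2r = 0.7071·a.
d = 0.7071 × 383 = 271 pm.

271 pm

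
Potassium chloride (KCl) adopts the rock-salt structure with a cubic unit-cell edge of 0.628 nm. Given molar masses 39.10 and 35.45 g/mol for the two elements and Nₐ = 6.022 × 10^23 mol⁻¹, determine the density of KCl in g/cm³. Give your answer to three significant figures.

2.00 g/cm³

The rock-salt structure contains Z = 4 formula units per cell; M(KCl) = 39.10 + 35.45 = 74.55 g/mol.
a³ = (6.280 × 10^-8 cm)³ = 2.477 × 10^-22 cm³.
ρ = 4 × 74.55 / (6.022 × 10²³ × 2.477 × 10^-22) = 1.999 g/cm³.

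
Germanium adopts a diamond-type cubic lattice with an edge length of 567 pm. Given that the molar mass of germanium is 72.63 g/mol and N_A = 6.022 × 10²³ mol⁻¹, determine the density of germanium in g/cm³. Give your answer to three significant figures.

A diamond cubic unit cell contains Z = 8 atoms.
Cell volume: a³ = (567 pm)³ = (5.670 × 10^-8 cm)³ = 1.823 × 10^-22 cm³.
ρ = Z·M/(N_A·a³) = 8 × 72.63 / (6.022 × 10²³ × 1.823 × 10^-22) = 5.293 g/cm³.

5.29 g/cm³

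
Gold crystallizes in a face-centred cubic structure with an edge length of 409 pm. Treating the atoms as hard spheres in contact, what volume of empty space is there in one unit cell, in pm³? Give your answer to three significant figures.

1.78 × 10^7 pm³

In an FCC lattice atoms touch along the face diagonal, so √2·a = 4r, so r = 0.3536a = 144.6 pm.
V_cell = a³ = 6.842 × 10^7 pm³; V_atoms = 4 × (4/3)πr³ = 5.066 × 10^7 pm³.
Empty space = 6.842 × 10^7 − 5.066 × 10^7 = 1.78 × 10^7 pm³.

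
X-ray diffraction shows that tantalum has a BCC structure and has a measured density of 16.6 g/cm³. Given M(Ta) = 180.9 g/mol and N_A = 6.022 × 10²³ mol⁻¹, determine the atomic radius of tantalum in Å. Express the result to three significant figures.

1.43 Å

For a BCC cell (Z = 2), a³ = Z·M/(N_A·ρ) = 2 × 180.9 / (6.022 × 10²³ × 16.60) = 3.619 × 10^-23 cm³, so a = 3.308 × 10^-8 cm = 3.308 Å.
Atoms touch along the body diagonal, so √3·a = 4r, so r = 0.4330 × a = 1.43 Å.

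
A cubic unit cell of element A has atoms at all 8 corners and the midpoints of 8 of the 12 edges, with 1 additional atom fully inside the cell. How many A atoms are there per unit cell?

Corner atoms are shared by 8 cells (1/8 each), edge atoms by 4 (1/4 each), interior atoms are unshared.
Net atoms = 8 × 1/8 + 8 × 1/4 + 1 = 1 + 2 + 1 = 4.

4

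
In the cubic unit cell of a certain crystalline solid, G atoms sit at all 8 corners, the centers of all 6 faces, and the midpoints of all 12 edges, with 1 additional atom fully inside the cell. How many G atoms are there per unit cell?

Corner atoms are shared by 8 cells (1/8 each), face atoms by 2 (1/2 each), edge atoms by 4 (1/4 each), interior atoms are unshared.
Net atoms = 8 × 1/8 + 6 × 1/2 + 12 × 1/4 + 1 = 1 + 3 + 3 + 1 = 8.

8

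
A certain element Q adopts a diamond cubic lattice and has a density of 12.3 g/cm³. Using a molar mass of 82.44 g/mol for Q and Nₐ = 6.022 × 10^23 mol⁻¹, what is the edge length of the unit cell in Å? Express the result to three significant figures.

With Z = 8 atoms per diamond cubic cell, a³ = Z·M/(N_A·ρ) = 8 × 82.44 / (6.022 × 10²³ × 12.30 g/cm³) = 8.904 × 10^-23 cm³.
a = (8.904 × 10^-23)^(1/3) = 4.465 × 10^-8 cm = 4.47 Å.

4.47 Å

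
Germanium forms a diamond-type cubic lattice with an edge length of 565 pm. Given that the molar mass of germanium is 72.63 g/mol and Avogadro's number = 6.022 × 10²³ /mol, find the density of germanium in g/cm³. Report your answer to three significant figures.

A diamond cubic unit cell contains Z = 8 atoms.
Cell volume: a³ = (565 pm)³ = (5.650 × 10^-8 cm)³ = 1.804 × 10^-22 cm³.
ρ = Z·M/(N_A·a³) = 8 × 72.63 / (6.022 × 10²³ × 1.804 × 10^-22) = 5.350 g/cm³.

5.35 g/cm³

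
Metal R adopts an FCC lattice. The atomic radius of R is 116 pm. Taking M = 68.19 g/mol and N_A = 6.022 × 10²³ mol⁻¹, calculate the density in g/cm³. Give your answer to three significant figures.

12.8 g/cm³

In an FCC lattice, atoms touch along the face diagonal, so √2·a = 4r, giving a = 328.1 pm = 3.281 × 10^-8 cm.
With Z = 4, ρ = Z·M/(N_A·a³) = 4 × 68.19 / (6.022 × 10²³ × 3.532 × 10^-23) = 12.82 g/cm³.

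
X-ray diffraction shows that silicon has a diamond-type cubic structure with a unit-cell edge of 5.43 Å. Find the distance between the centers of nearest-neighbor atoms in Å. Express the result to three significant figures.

In a diamond cubic structure, nearest neighbors lie along the body diagonal with √3·a = 8r; the nearest-neighbor distance equals 2r = 0.4330·a.
d = 0.4330 × 5.43 = 2.35 Å.

2.35 Å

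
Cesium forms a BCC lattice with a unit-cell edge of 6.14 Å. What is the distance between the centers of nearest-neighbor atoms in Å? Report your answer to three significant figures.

5.32 Å

In a BCC structure, atoms touch along the body diagonal, so √3·a = 4r; the nearest-neighbor distance equals 2r = 0.8660·a.
d = 0.8660 × 6.14 = 5.32 Å.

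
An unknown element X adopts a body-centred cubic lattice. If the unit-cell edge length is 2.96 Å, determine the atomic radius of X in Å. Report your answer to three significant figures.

In a BCC lattice, atoms touch along the body diagonal, so √3·a = 4r.
r = √3·a/4 = 1.7321 × 2.96 / 4 = 1.28 Å.

1.28 Å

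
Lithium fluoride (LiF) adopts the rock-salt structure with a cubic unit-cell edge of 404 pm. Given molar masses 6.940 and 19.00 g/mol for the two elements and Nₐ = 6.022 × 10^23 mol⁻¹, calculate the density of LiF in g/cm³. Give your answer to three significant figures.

2.61 g/cm³

The rock-salt structure contains Z = 4 formula units per cell; M(LiF) = 6.940 + 19.00 = 25.94 g/mol.
a³ = (4.040 × 10^-8 cm)³ = 6.594 × 10^-23 cm³.
ρ = 4 × 25.94 / (6.022 × 10²³ × 6.594 × 10^-23) = 2.613 g/cm³.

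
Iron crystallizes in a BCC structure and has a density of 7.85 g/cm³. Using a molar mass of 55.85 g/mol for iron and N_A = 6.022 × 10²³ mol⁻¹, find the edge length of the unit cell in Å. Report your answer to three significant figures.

With Z = 2 atoms per BCC cell, a³ = Z·M/(N_A·ρ) = 2 × 55.85 / (6.022 × 10²³ × 7.850 g/cm³) = 2.363 × 10^-23 cm³.
a = (2.363 × 10^-23)^(1/3) = 2.870 × 10^-8 cm = 2.87 Å.

2.87 Å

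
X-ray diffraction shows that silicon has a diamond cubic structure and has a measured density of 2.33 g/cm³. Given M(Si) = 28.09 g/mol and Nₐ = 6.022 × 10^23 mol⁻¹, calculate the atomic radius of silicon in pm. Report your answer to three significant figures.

118 pm

For a diamond cubic cell (Z = 8), a³ = Z·M/(N_A·ρ) = 8 × 28.09 / (6.022 × 10²³ × 2.330) = 1.602 × 10^-22 cm³, so a = 5.431 × 10^-8 cm = 543.1 pm.
Nearest neighbors lie along the body diagonal with √3·a = 8r, so r = 0.2165 × a = 118 pm.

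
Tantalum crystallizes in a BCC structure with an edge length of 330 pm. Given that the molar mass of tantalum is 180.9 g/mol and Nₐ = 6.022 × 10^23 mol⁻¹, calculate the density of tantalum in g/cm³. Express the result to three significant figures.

16.7 g/cm³

A BCC unit cell contains Z = 2 atoms.
Cell volume: a³ = (330 pm)³ = (3.300 × 10^-8 cm)³ = 3.594 × 10^-23 cm³.
ρ = Z·M/(N_A·a³) = 2 × 180.9 / (6.022 × 10²³ × 3.594 × 10^-23) = 16.72 g/cm³.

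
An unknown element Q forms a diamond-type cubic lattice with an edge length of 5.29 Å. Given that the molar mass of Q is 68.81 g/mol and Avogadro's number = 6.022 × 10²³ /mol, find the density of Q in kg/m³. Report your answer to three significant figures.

A diamond cubic unit cell contains Z = 8 atoms.
Cell volume: a³ = (5.29 Å)³ = (5.290 × 10^-8 cm)³ = 1.480 × 10^-22 cm³.
ρ = Z·M/(N_A·a³) = 8 × 68.81 / (6.022 × 10²³ × 1.480 × 10^-22) = 6.175 g/cm³ = 6170 kg/m³.

6170 kg/m³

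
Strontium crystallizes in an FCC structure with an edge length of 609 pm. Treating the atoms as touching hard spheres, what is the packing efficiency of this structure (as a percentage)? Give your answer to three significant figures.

74.0%

In an FCC lattice atoms touch along the face diagonal, so √2·a = 4r, so r = 0.3536a = 215.3 pm.
Packing fraction = Z·(4/3)πr³ / a³ = 4 × (4/3)π × (215.3)³ / (609)³ = 0.7405 = 74.0%.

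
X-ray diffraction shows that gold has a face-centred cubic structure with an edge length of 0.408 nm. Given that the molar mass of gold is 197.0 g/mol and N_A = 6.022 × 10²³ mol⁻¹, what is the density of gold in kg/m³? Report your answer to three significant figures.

19300 kg/m³

An FCC unit cell contains Z = 4 atoms.
Cell volume: a³ = (0.408 nm)³ = (4.080 × 10^-8 cm)³ = 6.792 × 10^-23 cm³.
ρ = Z·M/(N_A·a³) = 4 × 197.0 / (6.022 × 10²³ × 6.792 × 10^-23) = 19.27 g/cm³ = 19300 kg/m³.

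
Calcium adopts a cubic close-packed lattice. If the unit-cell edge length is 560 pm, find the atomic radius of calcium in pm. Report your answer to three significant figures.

In an FCC lattice, atoms touch along the face diagonal, so √2·a = 4r.
r = √2·a/4 = 1.4142 × 560 / 4 = 198 pm.

198 pm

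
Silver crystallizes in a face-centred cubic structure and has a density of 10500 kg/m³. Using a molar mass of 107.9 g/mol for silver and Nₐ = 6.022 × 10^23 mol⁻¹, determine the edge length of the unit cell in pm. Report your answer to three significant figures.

With Z = 4 atoms per FCC cell, a³ = Z·M/(N_A·ρ) = 4 × 107.9 / (6.022 × 10²³ × 10.50 g/cm³) = 6.826 × 10^-23 cm³.
a = (6.826 × 10^-23)^(1/3) = 4.087 × 10^-8 cm = 409 pm.

409 pm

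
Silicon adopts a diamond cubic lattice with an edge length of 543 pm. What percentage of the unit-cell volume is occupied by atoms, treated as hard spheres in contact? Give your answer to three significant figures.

In a diamond cubic lattice nearest neighbors lie along the body diagonal with √3·a = 8r, so r = 0.2165a = 117.6 pm.
Packing fraction = Z·(4/3)πr³ / a³ = 8 × (4/3)π × (117.6)³ / (543)³ = 0.3401 = 34.0%.

34.0%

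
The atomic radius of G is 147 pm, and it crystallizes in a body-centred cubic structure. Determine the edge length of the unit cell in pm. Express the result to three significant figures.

339 pm

In a BCC lattice, atoms touch along the body diagonal, so √3·a = 4r.
a = 4r/√3 = 4 × 147 / 1.7321 = 339 pm.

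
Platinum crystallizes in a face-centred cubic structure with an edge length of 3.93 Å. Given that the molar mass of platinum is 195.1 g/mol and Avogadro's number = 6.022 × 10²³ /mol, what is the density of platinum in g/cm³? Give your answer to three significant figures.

An FCC unit cell contains Z = 4 atoms.
Cell volume: a³ = (3.93 Å)³ = (3.930 × 10^-8 cm)³ = 6.070 × 10^-23 cm³.
ρ = Z·M/(N_A·a³) = 4 × 195.1 / (6.022 × 10²³ × 6.070 × 10^-23) = 21.35 g/cm³.

21.4 g/cm³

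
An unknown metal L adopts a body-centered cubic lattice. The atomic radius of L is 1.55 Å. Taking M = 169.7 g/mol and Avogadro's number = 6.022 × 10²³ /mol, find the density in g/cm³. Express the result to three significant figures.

12.3 g/cm³

In a BCC lattice, atoms touch along the body diagonal, so √3·a = 4r, giving a = 3.580 Å = 3.580 × 10^-8 cm.
With Z = 2, ρ = Z·M/(N_A·a³) = 2 × 169.7 / (6.022 × 10²³ × 4.587 × 10^-23) = 12.29 g/cm³.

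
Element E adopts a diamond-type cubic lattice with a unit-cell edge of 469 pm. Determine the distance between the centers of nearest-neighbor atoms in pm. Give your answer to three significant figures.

203 pm

In a diamond cubic structure, nearest neighbors lie along the body diagonal with √3·a = 8r; the nearest-neighbor distance equals 2r = 0.4330·a.
d = 0.4330 × 469 = 203 pm.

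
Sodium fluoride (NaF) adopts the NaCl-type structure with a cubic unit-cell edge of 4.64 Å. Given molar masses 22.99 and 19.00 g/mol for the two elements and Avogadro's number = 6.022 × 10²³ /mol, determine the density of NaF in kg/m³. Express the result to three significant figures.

The NaCl-type structure contains Z = 4 formula units per cell; M(NaF) = 22.99 + 19.00 = 41.99 g/mol.
a³ = (4.640 × 10^-8 cm)³ = 9.990 × 10^-23 cm³.
ρ = 4 × 41.99 / (6.022 × 10²³ × 9.990 × 10^-23) = 2.792 g/cm³ = 2790 kg/m³.

2790 kg/m³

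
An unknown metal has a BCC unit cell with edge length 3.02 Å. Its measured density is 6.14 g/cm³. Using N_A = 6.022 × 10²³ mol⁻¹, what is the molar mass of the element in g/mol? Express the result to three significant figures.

50.9 g/mol

A BCC cell has Z = 2 atoms; a = 3.020 × 10^-8 cm.
M = ρ·N_A·a³/Z = 6.14 × 6.022 × 10²³ × 2.754 × 10^-23 / 2 = 50.9 g/mol.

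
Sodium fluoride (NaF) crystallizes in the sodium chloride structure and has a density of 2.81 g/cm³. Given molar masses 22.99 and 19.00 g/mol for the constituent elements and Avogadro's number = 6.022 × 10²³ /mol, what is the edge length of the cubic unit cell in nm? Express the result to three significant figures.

0.463 nm

M(NaF) = 41.99 g/mol; Z = 4 formula units per cell.
a³ = Z·M/(N_A·ρ) = 4 × 41.99 / (6.022 × 10²³ × 2.81) = 9.926 × 10^-23 cm³, so a = 4.630 × 10^-8 cm = 0.463 nm.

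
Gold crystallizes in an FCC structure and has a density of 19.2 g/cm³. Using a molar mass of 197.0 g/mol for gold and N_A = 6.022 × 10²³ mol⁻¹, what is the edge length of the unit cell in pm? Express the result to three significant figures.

With Z = 4 atoms per FCC cell, a³ = Z·M/(N_A·ρ) = 4 × 197.0 / (6.022 × 10²³ × 19.20 g/cm³) = 6.815 × 10^-23 cm³.
a = (6.815 × 10^-23)^(1/3) = 4.085 × 10^-8 cm = 408 pm.

408 pm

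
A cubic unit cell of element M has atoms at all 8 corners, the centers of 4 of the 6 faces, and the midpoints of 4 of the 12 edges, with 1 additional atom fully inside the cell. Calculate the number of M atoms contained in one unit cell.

Corner atoms are shared by 8 cells (1/8 each), face atoms by 2 (1/2 each), edge atoms by 4 (1/4 each), interior atoms are unshared.
Net atoms = 8 × 1/8 + 4 × 1/2 + 4 × 1/4 + 1 = 1 + 2 + 1 + 1 = 5.

5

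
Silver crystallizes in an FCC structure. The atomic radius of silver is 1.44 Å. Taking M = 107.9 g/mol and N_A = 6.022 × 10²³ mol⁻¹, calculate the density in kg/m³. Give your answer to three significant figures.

In an FCC lattice, atoms touch along the face diagonal, so √2·a = 4r, giving a = 4.073 Å = 4.073 × 10^-8 cm.
With Z = 4, ρ = Z·M/(N_A·a³) = 4 × 107.9 / (6.022 × 10²³ × 6.757 × 10^-23) = 10.61 g/cm³ = 10600 kg/m³.

10600 kg/m³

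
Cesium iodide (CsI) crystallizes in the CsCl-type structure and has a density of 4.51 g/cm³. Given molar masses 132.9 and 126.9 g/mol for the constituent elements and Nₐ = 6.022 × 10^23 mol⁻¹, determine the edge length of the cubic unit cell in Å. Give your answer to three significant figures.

M(CsI) = 259.8 g/mol; Z = 1 formula unit per cell.
a³ = Z·M/(N_A·ρ) = 1 × 259.8 / (6.022 × 10²³ × 4.51) = 9.566 × 10^-23 cm³, so a = 4.573 × 10^-8 cm = 4.57 Å.

4.57 Å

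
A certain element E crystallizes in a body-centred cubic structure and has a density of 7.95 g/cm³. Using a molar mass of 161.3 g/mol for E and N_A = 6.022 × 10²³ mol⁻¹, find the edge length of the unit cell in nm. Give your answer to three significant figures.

0.407 nm

With Z = 2 atoms per BCC cell, a³ = Z·M/(N_A·ρ) = 2 × 161.3 / (6.022 × 10²³ × 7.950 g/cm³) = 6.738 × 10^-23 cm³.
a = (6.738 × 10^-23)^(1/3) = 4.069 × 10^-8 cm = 0.407 nm.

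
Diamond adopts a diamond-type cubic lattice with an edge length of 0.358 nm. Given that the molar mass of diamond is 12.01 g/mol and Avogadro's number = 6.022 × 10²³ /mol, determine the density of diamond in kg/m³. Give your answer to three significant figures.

A diamond cubic unit cell contains Z = 8 atoms.
Cell volume: a³ = (0.358 nm)³ = (3.580 × 10^-8 cm)³ = 4.588 × 10^-23 cm³.
ρ = Z·M/(N_A·a³) = 8 × 12.01 / (6.022 × 10²³ × 4.588 × 10^-23) = 3.477 g/cm³ = 3480 kg/m³.

3480 kg/m³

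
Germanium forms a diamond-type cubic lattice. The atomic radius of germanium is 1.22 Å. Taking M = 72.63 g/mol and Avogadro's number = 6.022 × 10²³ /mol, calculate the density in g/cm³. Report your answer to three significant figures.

In a diamond cubic lattice, nearest neighbors lie along the body diagonal with √3·a = 8r, giving a = 5.635 Å = 5.635 × 10^-8 cm.
With Z = 8, ρ = Z·M/(N_A·a³) = 8 × 72.63 / (6.022 × 10²³ × 1.789 × 10^-22) = 5.393 g/cm³.

5.39 g/cm³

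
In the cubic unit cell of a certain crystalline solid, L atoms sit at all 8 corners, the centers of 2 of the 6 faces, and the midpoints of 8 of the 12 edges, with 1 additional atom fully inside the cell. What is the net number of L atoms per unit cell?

Corner atoms are shared by 8 cells (1/8 each), face atoms by 2 (1/2 each), edge atoms by 4 (1/4 each), interior atoms are unshared.
Net atoms = 8 × 1/8 + 2 × 1/2 + 8 × 1/4 + 1 = 1 + 1 + 2 + 1 = 5.

5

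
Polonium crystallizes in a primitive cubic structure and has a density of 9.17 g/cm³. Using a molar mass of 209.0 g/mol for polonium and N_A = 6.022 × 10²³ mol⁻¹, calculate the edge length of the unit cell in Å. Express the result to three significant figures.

With Z = 1 atom per simple cubic cell, a³ = Z·M/(N_A·ρ) = 1 × 209.0 / (6.022 × 10²³ × 9.170 g/cm³) = 3.785 × 10^-23 cm³.
a = (3.785 × 10^-23)^(1/3) = 3.357 × 10^-8 cm = 3.36 Å.

3.36 Å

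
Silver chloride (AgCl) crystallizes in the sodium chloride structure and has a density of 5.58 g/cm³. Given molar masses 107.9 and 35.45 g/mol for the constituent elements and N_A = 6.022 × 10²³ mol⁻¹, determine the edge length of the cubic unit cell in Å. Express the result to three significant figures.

5.55 Å

M(AgCl) = 143.35 g/mol; Z = 4 formula units per cell.
a³ = Z·M/(N_A·ρ) = 4 × 143.35 / (6.022 × 10²³ × 5.58) = 1.706 × 10^-22 cm³, so a = 5.547 × 10^-8 cm = 5.55 Å.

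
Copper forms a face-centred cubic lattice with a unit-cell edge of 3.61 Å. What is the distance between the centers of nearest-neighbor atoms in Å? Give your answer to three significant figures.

2.55 Å

In an FCC structure, atoms touch along the face diagonal, so √2·a = 4r; the nearest-neighbor distance equals 2r = 0.7071·a.
d = 0.7071 × 3.61 = 2.55 Å.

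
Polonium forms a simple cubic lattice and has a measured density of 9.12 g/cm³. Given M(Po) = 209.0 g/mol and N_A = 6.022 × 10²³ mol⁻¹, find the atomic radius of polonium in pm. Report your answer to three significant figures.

168 pm

For a simple cubic cell (Z = 1), a³ = Z·M/(N_A·ρ) = 1 × 209.0 / (6.022 × 10²³ × 9.120) = 3.805 × 10^-23 cm³, so a = 3.364 × 10^-8 cm = 336.4 pm.
Atoms touch along the cell edge, so a = 2r, so r = 0.5000 × a = 168 pm.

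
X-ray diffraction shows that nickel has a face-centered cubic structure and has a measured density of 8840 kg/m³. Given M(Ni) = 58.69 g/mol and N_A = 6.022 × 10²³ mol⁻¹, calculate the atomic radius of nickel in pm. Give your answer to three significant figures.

125 pm

For an FCC cell (Z = 4), a³ = Z·M/(N_A·ρ) = 4 × 58.69 / (6.022 × 10²³ × 8.840) = 4.410 × 10^-23 cm³, so a = 3.533 × 10^-8 cm = 353.3 pm.
Atoms touch along the face diagonal, so √2·a = 4r, so r = 0.3536 × a = 125 pm.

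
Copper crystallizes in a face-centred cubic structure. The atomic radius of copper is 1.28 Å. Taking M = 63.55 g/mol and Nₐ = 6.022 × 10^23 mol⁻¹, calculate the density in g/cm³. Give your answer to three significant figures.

In an FCC lattice, atoms touch along the face diagonal, so √2·a = 4r, giving a = 3.620 Å = 3.620 × 10^-8 cm.
With Z = 4, ρ = Z·M/(N_A·a³) = 4 × 63.55 / (6.022 × 10²³ × 4.745 × 10^-23) = 8.895 g/cm³.

8.90 g/cm³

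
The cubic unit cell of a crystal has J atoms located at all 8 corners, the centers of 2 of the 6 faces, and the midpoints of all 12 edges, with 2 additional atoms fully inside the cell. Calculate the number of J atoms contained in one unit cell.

7

Corner atoms are shared by 8 cells (1/8 each), face atoms by 2 (1/2 each), edge atoms by 4 (1/4 each), interior atoms are unshared.
Net atoms = 8 × 1/8 + 2 × 1/2 + 12 × 1/4 + 2 = 1 + 1 + 3 + 2 = 7.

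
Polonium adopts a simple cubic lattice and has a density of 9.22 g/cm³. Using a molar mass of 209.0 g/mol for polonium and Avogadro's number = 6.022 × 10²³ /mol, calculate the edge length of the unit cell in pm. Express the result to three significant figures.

335 pm

With Z = 1 atom per simple cubic cell, a³ = Z·M/(N_A·ρ) = 1 × 209.0 / (6.022 × 10²³ × 9.220 g/cm³) = 3.764 × 10^-23 cm³.
a = (3.764 × 10^-23)^(1/3) = 3.351 × 10^-8 cm = 335 pm.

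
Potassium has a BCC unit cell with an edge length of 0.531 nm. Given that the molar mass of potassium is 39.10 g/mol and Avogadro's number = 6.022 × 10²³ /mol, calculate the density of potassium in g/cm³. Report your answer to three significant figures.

A BCC unit cell contains Z = 2 atoms.
Cell volume: a³ = (0.531 nm)³ = (5.310 × 10^-8 cm)³ = 1.497 × 10^-22 cm³.
ρ = Z·M/(N_A·a³) = 2 × 39.10 / (6.022 × 10²³ × 1.497 × 10^-22) = 0.8673 g/cm³.

0.867 g/cm³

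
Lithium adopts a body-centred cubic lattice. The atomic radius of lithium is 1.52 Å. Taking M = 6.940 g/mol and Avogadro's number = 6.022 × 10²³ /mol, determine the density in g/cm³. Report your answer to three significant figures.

0.533 g/cm³

In a BCC lattice, atoms touch along the body diagonal, so √3·a = 4r, giving a = 3.510 Å = 3.510 × 10^-8 cm.
With Z = 2, ρ = Z·M/(N_A·a³) = 2 × 6.940 / (6.022 × 10²³ × 4.325 × 10^-23) = 0.5329 g/cm³.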